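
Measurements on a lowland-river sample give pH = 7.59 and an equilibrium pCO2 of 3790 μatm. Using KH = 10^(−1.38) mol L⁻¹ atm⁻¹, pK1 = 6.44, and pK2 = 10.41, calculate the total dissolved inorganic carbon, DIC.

DIC = 2.39 mmol/L

[CO2*] = KH · pCO2 = 10^(−1.38) × 3790×10^-6 = 1.580×10^-4 mol/L
α₀ = 1/(1 + K1/[H⁺] + K1K2/[H⁺]²) = 1/(1 + 10^+1.15 + 10^-1.67) = 0.06602
DIC = [CO2*]/α₀ = 1.580×10^-4 / 0.06602 = 2.39 mmol/L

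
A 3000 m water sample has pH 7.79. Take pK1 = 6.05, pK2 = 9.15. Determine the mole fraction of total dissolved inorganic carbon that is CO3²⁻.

α₂ = 1 / (1 + [H⁺]/K2 + [H⁺]²/(K1K2)) = 1 / (1 + 10^+1.36 + 10^-0.38)
   = 1 / (1 + 22.909 + 0.41687) = 1/24.326 = 0.04111

α₂ = 0.0411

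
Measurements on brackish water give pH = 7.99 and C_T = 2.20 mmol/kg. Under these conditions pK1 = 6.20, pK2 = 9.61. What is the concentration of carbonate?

α₂ = 1 / (1 + [H⁺]/K2 + [H⁺]²/(K1K2)) = 1 / (1 + 10^+1.62 + 10^-0.17)
   = 1 / (1 + 41.687 + 0.67608) = 1/43.363 = 0.02306
[CO3²⁻] = α₂ × DIC = 0.02306 × 2.20 = 0.0507 mmol/kg

[CO3²⁻] = 0.0507 mmol/kg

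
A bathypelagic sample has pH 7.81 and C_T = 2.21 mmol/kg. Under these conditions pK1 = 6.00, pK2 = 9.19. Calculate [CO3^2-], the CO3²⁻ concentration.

α₂ = 1 / (1 + [H⁺]/K2 + [H⁺]²/(K1K2)) = 1 / (1 + 10^+1.38 + 10^-0.43)
   = 1 / (1 + 23.988 + 0.37154) = 1/25.360 = 0.03943
[CO3²⁻] = α₂ × DIC = 0.03943 × 2.21 = 0.0871 mmol/kg

[CO3²⁻] = 0.0871 mmol/kg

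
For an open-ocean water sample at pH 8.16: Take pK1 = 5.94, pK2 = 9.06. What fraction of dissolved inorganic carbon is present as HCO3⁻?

α₁ = 0.883

α₁ = 1 / (1 + [H⁺]/K1 + K2/[H⁺]) = 1 / (1 + 10^-2.22 + 10^-0.90)
   = 1 / (1 + 0.0060256 + 0.12589) = 1/1.1319 = 0.8835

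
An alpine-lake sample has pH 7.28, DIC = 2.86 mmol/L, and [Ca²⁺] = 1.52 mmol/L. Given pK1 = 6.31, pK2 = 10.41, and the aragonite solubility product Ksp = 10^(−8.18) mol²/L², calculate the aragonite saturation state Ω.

α₂ = 1 / (1 + [H⁺]/K2 + [H⁺]²/(K1K2)) = 1 / (1 + 10^+3.13 + 10^+2.16)
   = 1 / (1 + 1349.0 + 144.54) = 1/1494.5 = 0.0006691
[CO3²⁻] = α₂ × DIC = 0.0006691 × 2.86 = 0.001914 mmol/L = 1.914 μmol/L
Ksp = 10^(−8.18) = 6.607×10^-9
Ω = [Ca²⁺][CO3²⁻]/Ksp = (1.52×10^-3)(1.914×10^-6) / 6.607×10^-9 = 0.440

Ω = 0.440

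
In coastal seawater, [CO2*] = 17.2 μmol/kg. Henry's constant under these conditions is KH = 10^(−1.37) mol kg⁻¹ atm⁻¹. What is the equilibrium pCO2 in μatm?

pCO2 = 403 μatm

KH = 10^(−1.37) = 4.266×10^-2 mol kg⁻¹ atm⁻¹
pCO2 = [CO2*]/KH = 17.2×10^-6 / 4.266×10^-2 = 4.03×10^-4 atm = 403 μatm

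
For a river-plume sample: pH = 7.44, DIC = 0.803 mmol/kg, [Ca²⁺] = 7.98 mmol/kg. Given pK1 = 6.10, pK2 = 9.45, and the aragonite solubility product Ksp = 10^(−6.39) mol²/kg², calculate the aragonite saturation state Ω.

Ω = 0.146

α₂ = 1 / (1 + [H⁺]/K2 + [H⁺]²/(K1K2)) = 1 / (1 + 10^+2.01 + 10^+0.67)
   = 1 / (1 + 102.33 + 4.6774) = 1/108.01 = 0.009259
[CO3²⁻] = α₂ × DIC = 0.009259 × 0.803 = 0.007435 mmol/kg = 7.435 μmol/kg
Ksp = 10^(−6.39) = 4.074×10^-7
Ω = [Ca²⁺][CO3²⁻]/Ksp = (7.98×10^-3)(7.435×10^-6) / 4.074×10^-7 = 0.146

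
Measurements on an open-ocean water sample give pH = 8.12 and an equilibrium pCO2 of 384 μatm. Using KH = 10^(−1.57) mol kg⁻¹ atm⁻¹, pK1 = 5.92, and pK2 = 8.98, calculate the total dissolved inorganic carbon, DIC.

DIC = 1.87 mmol/kg

[CO2*] = KH · pCO2 = 10^(−1.57) × 384×10^-6 = 1.034×10^-5 mol/kg
α₀ = 1/(1 + K1/[H⁺] + K1K2/[H⁺]²) = 1/(1 + 10^+2.20 + 10^+1.34) = 0.005514
DIC = [CO2*]/α₀ = 1.034×10^-5 / 0.005514 = 1.87 mmol/kg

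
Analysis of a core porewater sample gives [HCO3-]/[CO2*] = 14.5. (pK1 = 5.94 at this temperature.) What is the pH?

pH = 7.10

From K1 = [H⁺][HCO3-]/[CO2*]:  pH = pK1 + log₁₀([HCO3-]/[CO2*])
log₁₀(14.5) = +1.161
pH = 5.94 + (+1.161) = 7.10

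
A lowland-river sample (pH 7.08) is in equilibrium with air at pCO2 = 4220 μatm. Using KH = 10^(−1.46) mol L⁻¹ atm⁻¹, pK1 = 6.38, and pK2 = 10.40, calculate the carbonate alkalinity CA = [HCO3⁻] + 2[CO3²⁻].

[CO2*] = KH · pCO2 = 10^(−1.46) × 4220×10^-6 = 1.463×10^-4 mol/L
α₀ = 1/(1 + K1/[H⁺] + K1K2/[H⁺]²) = 1/(1 + 10^+0.70 + 10^-2.62) = 0.1663
DIC = [CO2*]/α₀ = 1.463×10^-4 / 0.1663 = 0.8800 mmol/L
CA = (α₁ + 2α₂)·DIC = (0.8333 + 2×0.0003989) × 0.8800 = 0.734 mmol/L

CA = 0.734 mmol/L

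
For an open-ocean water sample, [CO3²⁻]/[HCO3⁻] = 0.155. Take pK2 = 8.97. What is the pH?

From K2 = [H⁺][CO3²⁻]/[HCO3⁻]:  pH = pK2 + log₁₀([CO3²⁻]/[HCO3⁻])
log₁₀(0.155) = -0.810
pH = 8.97 + (-0.810) = 8.16

pH = 8.16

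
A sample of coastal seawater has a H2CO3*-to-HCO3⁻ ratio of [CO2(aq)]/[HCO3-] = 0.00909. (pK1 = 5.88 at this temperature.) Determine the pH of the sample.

pH = 7.92

From K1 = [H⁺][HCO3-]/[CO2(aq)]:  pH = pK1 − log₁₀([CO2(aq)]/[HCO3-])
log₁₀(0.00909) = -2.041
pH = 5.88 − (-2.041) = 7.92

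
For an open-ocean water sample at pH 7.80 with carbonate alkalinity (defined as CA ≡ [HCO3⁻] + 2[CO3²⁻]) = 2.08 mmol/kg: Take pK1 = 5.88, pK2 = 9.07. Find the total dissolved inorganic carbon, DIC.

CA = [HCO3⁻] + 2[CO3²⁻] = (α₁ + 2α₂)·DIC
At pH 7.80: [H⁺]/K1 = 10^-1.92 = 0.012023, K2/[H⁺] = 10^-1.27 = 0.053703
α₁ = 1/(1 + 0.012023 + 0.053703) = 1/1.0657 = 0.9383; α₂ = α₁·K2/[H⁺] = 0.05039
α₁ + 2α₂ = 1.0391
DIC = CA / (α₁ + 2α₂) = 2.08 / 1.0391 = 2.00 mmol/kg

DIC = 2.00 mmol/kg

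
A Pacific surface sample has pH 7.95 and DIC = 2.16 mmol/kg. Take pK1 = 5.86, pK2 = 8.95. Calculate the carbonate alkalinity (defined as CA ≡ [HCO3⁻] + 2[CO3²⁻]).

CA = 2.34 mmol/kg

CA = [HCO3⁻] + 2[CO3²⁻] = (α₁ + 2α₂)·DIC
At pH 7.95: [H⁺]/K1 = 10^-2.09 = 0.0081283, K2/[H⁺] = 10^-1.00 = 0.10000
α₁ = 1/(1 + 0.0081283 + 0.10000) = 1/1.1081 = 0.9024; α₂ = α₁·K2/[H⁺] = 0.09024
α₁ + 2α₂ = 1.0829
CA = 1.0829 × 2.16 = 2.34 mmol/kg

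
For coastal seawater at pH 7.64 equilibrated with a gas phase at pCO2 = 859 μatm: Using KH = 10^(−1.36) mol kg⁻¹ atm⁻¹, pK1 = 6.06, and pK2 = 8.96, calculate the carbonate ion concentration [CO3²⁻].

[CO3²⁻] = 0.0682 mmol/kg

[CO2*] = KH · pCO2 = 10^(−1.36) × 859×10^-6 = 3.750×10^-5 mol/kg
α₀ = 1/(1 + K1/[H⁺] + K1K2/[H⁺]²) = 1/(1 + 10^+1.58 + 10^+0.26) = 0.02449
DIC = [CO2*]/α₀ = 3.750×10^-5 / 0.02449 = 1.531 mmol/kg
[CO3²⁻] = α₂·DIC; α₂ = 0.04456, so [CO3²⁻] = 0.04456 × 1.531 = 0.0682 mmol/kg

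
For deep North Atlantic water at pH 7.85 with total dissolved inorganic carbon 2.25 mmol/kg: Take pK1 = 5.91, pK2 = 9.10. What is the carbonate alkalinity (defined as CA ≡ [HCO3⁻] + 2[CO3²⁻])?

CA = [HCO3⁻] + 2[CO3²⁻] = (α₁ + 2α₂)·DIC
At pH 7.85: [H⁺]/K1 = 10^-1.94 = 0.011482, K2/[H⁺] = 10^-1.25 = 0.056234
α₁ = 1/(1 + 0.011482 + 0.056234) = 1/1.0677 = 0.9366; α₂ = α₁·K2/[H⁺] = 0.05267
α₁ + 2α₂ = 1.0419
CA = 1.0419 × 2.25 = 2.34 mmol/kg

CA = 2.34 mmol/kg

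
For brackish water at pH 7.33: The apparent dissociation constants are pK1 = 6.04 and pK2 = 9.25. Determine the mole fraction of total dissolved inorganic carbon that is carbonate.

α₂ = 0.0113

α₂ = 1 / (1 + [H⁺]/K2 + [H⁺]²/(K1K2)) = 1 / (1 + 10^+1.92 + 10^+0.63)
   = 1 / (1 + 83.176 + 4.2658) = 1/88.442 = 0.01131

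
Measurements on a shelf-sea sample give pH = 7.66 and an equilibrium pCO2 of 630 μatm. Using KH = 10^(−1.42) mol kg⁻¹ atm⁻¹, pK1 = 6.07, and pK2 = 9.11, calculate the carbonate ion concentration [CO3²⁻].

[CO3²⁻] = 0.0331 mmol/kg

[CO2*] = KH · pCO2 = 10^(−1.42) × 630×10^-6 = 2.395×10^-5 mol/kg
α₀ = 1/(1 + K1/[H⁺] + K1K2/[H⁺]²) = 1/(1 + 10^+1.59 + 10^+0.14) = 0.02422
DIC = [CO2*]/α₀ = 2.395×10^-5 / 0.02422 = 0.9889 mmol/kg
[CO3²⁻] = α₂·DIC; α₂ = 0.03344, so [CO3²⁻] = 0.03344 × 0.9889 = 0.0331 mmol/kg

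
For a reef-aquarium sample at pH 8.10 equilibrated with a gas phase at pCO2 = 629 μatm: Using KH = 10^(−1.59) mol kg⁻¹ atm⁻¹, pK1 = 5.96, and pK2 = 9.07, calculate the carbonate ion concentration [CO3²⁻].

[CO2*] = KH · pCO2 = 10^(−1.59) × 629×10^-6 = 1.617×10^-5 mol/kg
α₀ = 1/(1 + K1/[H⁺] + K1K2/[H⁺]²) = 1/(1 + 10^+2.14 + 10^+1.17) = 0.006501
DIC = [CO2*]/α₀ = 1.617×10^-5 / 0.006501 = 2.487 mmol/kg
[CO3²⁻] = α₂·DIC; α₂ = 0.09615, so [CO3²⁻] = 0.09615 × 2.487 = 0.239 mmol/kg

[CO3²⁻] = 0.239 mmol/kg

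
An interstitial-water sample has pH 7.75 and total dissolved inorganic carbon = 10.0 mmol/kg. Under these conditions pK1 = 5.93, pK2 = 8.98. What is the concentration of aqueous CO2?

[CO2*] = 0.141 mmol/kg

α₀ = 1 / (1 + K1/[H⁺] + K1K2/[H⁺]²) = 1 / (1 + 10^+1.82 + 10^+0.59)
   = 1 / (1 + 66.069 + 3.8905) = 1/70.960 = 0.01409
[CO2*] = α₀ × DIC = 0.01409 × 10.0 = 0.141 mmol/kg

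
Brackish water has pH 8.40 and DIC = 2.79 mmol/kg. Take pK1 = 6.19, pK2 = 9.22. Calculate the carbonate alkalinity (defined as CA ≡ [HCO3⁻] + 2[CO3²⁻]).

CA = [HCO3⁻] + 2[CO3²⁻] = (α₁ + 2α₂)·DIC
At pH 8.40: [H⁺]/K1 = 10^-2.21 = 0.0061660, K2/[H⁺] = 10^-0.82 = 0.15136
α₁ = 1/(1 + 0.0061660 + 0.15136) = 1/1.1575 = 0.8639; α₂ = α₁·K2/[H⁺] = 0.1308
α₁ + 2α₂ = 1.1254
CA = 1.1254 × 2.79 = 3.14 mmol/kg

CA = 3.14 mmol/kg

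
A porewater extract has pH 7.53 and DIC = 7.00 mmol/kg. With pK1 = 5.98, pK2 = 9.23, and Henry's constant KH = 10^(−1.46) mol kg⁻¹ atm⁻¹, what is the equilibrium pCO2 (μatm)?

pCO2 = 5430 μatm

α₀ = 1 / (1 + K1/[H⁺] + K1K2/[H⁺]²) = 1 / (1 + 10^+1.55 + 10^-0.15)
   = 1 / (1 + 35.481 + 0.70795) = 1/37.189 = 0.02689
[CO2*] = α₀ × DIC = 0.02689 × 7.00 = 0.1882 mmol/kg
pCO2 = [CO2*]/KH = 1.882×10^-4 / 3.467×10^-2 = 5430 μatm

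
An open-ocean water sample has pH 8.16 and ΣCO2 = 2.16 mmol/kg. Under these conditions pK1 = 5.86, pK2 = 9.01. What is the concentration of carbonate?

[CO3²⁻] = 0.266 mmol/kg

α₂ = 1 / (1 + [H⁺]/K2 + [H⁺]²/(K1K2)) = 1 / (1 + 10^+0.85 + 10^-1.45)
   = 1 / (1 + 7.0795 + 0.035481) = 1/8.1149 = 0.1232
[CO3²⁻] = α₂ × DIC = 0.1232 × 2.16 = 0.266 mmol/kg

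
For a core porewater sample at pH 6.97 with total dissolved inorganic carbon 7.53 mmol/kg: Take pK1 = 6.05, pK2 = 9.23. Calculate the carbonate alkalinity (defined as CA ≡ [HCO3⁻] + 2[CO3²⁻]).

CA = 6.76 mmol/kg

CA = [HCO3⁻] + 2[CO3²⁻] = (α₁ + 2α₂)·DIC
At pH 6.97: [H⁺]/K1 = 10^-0.92 = 0.12023, K2/[H⁺] = 10^-2.26 = 0.0054954
α₁ = 1/(1 + 0.12023 + 0.0054954) = 1/1.1257 = 0.8883; α₂ = α₁·K2/[H⁺] = 0.004882
α₁ + 2α₂ = 0.8981
CA = 0.8981 × 7.53 = 6.76 mmol/kg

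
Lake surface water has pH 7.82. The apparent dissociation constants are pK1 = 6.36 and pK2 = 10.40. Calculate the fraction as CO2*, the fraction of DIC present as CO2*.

α₀ = 0.0334

α₀ = 1 / (1 + K1/[H⁺] + K1K2/[H⁺]²) = 1 / (1 + 10^+1.46 + 10^-1.12)
   = 1 / (1 + 28.840 + 0.075858) = 1/29.916 = 0.03343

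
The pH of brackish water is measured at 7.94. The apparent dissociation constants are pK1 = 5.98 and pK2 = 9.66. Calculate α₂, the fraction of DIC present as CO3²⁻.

α₂ = 0.0185

α₂ = 1 / (1 + [H⁺]/K2 + [H⁺]²/(K1K2)) = 1 / (1 + 10^+1.72 + 10^-0.24)
   = 1 / (1 + 52.481 + 0.57544) = 1/54.056 = 0.01850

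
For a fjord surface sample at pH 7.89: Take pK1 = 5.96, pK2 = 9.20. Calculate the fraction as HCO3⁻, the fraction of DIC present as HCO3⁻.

α₁ = 0.943

α₁ = 1 / (1 + [H⁺]/K1 + K2/[H⁺]) = 1 / (1 + 10^-1.93 + 10^-1.31)
   = 1 / (1 + 0.011749 + 0.048978) = 1/1.0607 = 0.9427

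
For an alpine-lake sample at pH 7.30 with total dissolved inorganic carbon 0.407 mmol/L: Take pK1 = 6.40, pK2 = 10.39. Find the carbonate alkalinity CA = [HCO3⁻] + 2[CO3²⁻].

CA = 0.362 mmol/L

CA = [HCO3⁻] + 2[CO3²⁻] = (α₁ + 2α₂)·DIC
At pH 7.30: [H⁺]/K1 = 10^-0.90 = 0.12589, K2/[H⁺] = 10^-3.09 = 0.00081283
α₁ = 1/(1 + 0.12589 + 0.00081283) = 1/1.1267 = 0.8875; α₂ = α₁·K2/[H⁺] = 0.0007214
α₁ + 2α₂ = 0.8890
CA = 0.8890 × 0.407 = 0.362 mmol/L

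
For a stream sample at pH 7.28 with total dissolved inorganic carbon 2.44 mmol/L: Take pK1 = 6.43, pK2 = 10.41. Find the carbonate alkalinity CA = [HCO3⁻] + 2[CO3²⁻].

CA = [HCO3⁻] + 2[CO3²⁻] = (α₁ + 2α₂)·DIC
At pH 7.28: [H⁺]/K1 = 10^-0.85 = 0.14125, K2/[H⁺] = 10^-3.13 = 0.00074131
α₁ = 1/(1 + 0.14125 + 0.00074131) = 1/1.1420 = 0.8757; α₂ = α₁·K2/[H⁺] = 0.0006491
α₁ + 2α₂ = 0.8770
CA = 0.8770 × 2.44 = 2.14 mmol/L

CA = 2.14 mmol/L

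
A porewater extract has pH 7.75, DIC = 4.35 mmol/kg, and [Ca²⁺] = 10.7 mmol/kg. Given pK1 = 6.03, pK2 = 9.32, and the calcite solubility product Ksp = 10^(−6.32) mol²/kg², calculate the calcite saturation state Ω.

Ω = 2.50

α₂ = 1 / (1 + [H⁺]/K2 + [H⁺]²/(K1K2)) = 1 / (1 + 10^+1.57 + 10^-0.15)
   = 1 / (1 + 37.154 + 0.70795) = 1/38.861 = 0.02573
[CO3²⁻] = α₂ × DIC = 0.02573 × 4.35 = 0.1119 mmol/kg
Ksp = 10^(−6.32) = 4.786×10^-7
Ω = [Ca²⁺][CO3²⁻]/Ksp = (10.7×10^-3)(1.119×10^-4) / 4.786×10^-7 = 2.50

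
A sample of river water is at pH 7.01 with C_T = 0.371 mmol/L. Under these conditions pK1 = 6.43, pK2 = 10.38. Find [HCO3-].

[HCO3⁻] = 0.294 mmol/L

α₁ = 1 / (1 + [H⁺]/K1 + K2/[H⁺]) = 1 / (1 + 10^-0.58 + 10^-3.37)
   = 1 / (1 + 0.26303 + 0.00042658) = 1/1.2635 = 0.7915
[HCO3⁻] = α₁ × DIC = 0.7915 × 0.371 = 0.294 mmol/L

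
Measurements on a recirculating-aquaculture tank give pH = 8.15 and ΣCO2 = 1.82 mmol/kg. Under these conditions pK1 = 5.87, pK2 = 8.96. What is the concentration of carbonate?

α₂ = 1 / (1 + [H⁺]/K2 + [H⁺]²/(K1K2)) = 1 / (1 + 10^+0.81 + 10^-1.47)
   = 1 / (1 + 6.4565 + 0.033884) = 1/7.4904 = 0.1335
[CO3²⁻] = α₂ × DIC = 0.1335 × 1.82 = 0.243 mmol/kg

[CO3²⁻] = 0.243 mmol/kg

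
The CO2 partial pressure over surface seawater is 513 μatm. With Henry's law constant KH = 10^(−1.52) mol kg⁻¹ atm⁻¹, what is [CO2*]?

KH = 10^(−1.52) = 3.020×10^-2 mol kg⁻¹ atm⁻¹
[CO2*] = KH · pCO2 = 3.020×10^-2 × 513×10^-6 atm = 1.55×10^-5 mol/kg

[CO2*] = 15.5 μmol/kg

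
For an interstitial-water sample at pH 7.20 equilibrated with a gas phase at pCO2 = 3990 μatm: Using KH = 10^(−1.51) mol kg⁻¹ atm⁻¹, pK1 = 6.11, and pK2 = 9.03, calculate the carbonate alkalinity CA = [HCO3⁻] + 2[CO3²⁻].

CA = 1.56 mmol/kg

[CO2*] = KH · pCO2 = 10^(−1.51) × 3990×10^-6 = 1.233×10^-4 mol/kg
α₀ = 1/(1 + K1/[H⁺] + K1K2/[H⁺]²) = 1/(1 + 10^+1.09 + 10^-0.74) = 0.07416
DIC = [CO2*]/α₀ = 1.233×10^-4 / 0.07416 = 1.663 mmol/kg
CA = (α₁ + 2α₂)·DIC = (0.9123 + 2×0.01349) × 1.663 = 1.56 mmol/kg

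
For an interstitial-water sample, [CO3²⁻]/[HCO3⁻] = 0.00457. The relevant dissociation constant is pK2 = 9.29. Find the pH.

pH = 6.95

From K2 = [H⁺][CO3²⁻]/[HCO3⁻]:  pH = pK2 + log₁₀([CO3²⁻]/[HCO3⁻])
log₁₀(0.00457) = -2.340
pH = 9.29 + (-2.340) = 6.95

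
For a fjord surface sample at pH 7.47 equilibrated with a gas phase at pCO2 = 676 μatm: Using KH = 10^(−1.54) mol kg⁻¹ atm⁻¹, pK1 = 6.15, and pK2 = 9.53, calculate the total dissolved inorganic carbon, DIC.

DIC = 0.430 mmol/kg

[CO2*] = KH · pCO2 = 10^(−1.54) × 676×10^-6 = 1.950×10^-5 mol/kg
α₀ = 1/(1 + K1/[H⁺] + K1K2/[H⁺]²) = 1/(1 + 10^+1.32 + 10^-0.74) = 0.04530
DIC = [CO2*]/α₀ = 1.950×10^-5 / 0.04530 = 0.430 mmol/kg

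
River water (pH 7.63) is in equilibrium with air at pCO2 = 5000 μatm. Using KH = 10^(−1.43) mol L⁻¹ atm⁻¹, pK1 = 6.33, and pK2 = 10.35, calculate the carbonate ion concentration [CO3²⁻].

[CO2*] = KH · pCO2 = 10^(−1.43) × 5000×10^-6 = 1.858×10^-4 mol/L
α₀ = 1/(1 + K1/[H⁺] + K1K2/[H⁺]²) = 1/(1 + 10^+1.30 + 10^-1.42) = 0.04764
DIC = [CO2*]/α₀ = 1.858×10^-4 / 0.04764 = 3.899 mmol/L
[CO3²⁻] = α₂·DIC; α₂ = 0.001811, so [CO3²⁻] = 0.001811 × 3.899 = 0.00706 mmol/L = 7.06 μmol/L

[CO3²⁻] = 7.06 μmol/L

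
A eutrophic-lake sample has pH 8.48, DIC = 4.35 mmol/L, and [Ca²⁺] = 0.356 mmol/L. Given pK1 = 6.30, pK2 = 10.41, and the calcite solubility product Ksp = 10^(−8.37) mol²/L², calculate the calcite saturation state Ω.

Ω = 4.19

α₂ = 1 / (1 + [H⁺]/K2 + [H⁺]²/(K1K2)) = 1 / (1 + 10^+1.93 + 10^-0.25)
   = 1 / (1 + 85.114 + 0.56234) = 1/86.676 = 0.01154
[CO3²⁻] = α₂ × DIC = 0.01154 × 4.35 = 0.05019 mmol/L
Ksp = 10^(−8.37) = 4.266×10^-9
Ω = [Ca²⁺][CO3²⁻]/Ksp = (0.356×10^-3)(5.019×10^-5) / 4.266×10^-9 = 4.19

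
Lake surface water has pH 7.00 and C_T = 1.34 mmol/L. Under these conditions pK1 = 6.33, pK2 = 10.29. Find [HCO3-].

[HCO3⁻] = 1.10 mmol/L

α₁ = 1 / (1 + [H⁺]/K1 + K2/[H⁺]) = 1 / (1 + 10^-0.67 + 10^-3.29)
   = 1 / (1 + 0.21380 + 0.00051286) = 1/1.2143 = 0.8235
[HCO3⁻] = α₁ × DIC = 0.8235 × 1.34 = 1.10 mmol/L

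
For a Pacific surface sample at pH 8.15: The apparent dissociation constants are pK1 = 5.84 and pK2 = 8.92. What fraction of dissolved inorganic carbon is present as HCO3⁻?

α₁ = 0.851

α₁ = 1 / (1 + [H⁺]/K1 + K2/[H⁺]) = 1 / (1 + 10^-2.31 + 10^-0.77)
   = 1 / (1 + 0.0048978 + 0.16982) = 1/1.1747 = 0.8513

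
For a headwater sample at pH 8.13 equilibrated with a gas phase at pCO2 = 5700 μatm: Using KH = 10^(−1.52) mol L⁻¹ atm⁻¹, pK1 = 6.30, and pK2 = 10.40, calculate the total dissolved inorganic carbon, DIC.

[CO2*] = KH · pCO2 = 10^(−1.52) × 5700×10^-6 = 1.721×10^-4 mol/L
α₀ = 1/(1 + K1/[H⁺] + K1K2/[H⁺]²) = 1/(1 + 10^+1.83 + 10^-0.44) = 0.01450
DIC = [CO2*]/α₀ = 1.721×10^-4 / 0.01450 = 11.9 mmol/L

DIC = 11.9 mmol/L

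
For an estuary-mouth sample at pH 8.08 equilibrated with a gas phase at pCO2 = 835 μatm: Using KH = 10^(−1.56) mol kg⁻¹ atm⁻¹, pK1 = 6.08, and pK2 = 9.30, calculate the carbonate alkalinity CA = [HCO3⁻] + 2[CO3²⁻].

CA = 2.58 mmol/kg

[CO2*] = KH · pCO2 = 10^(−1.56) × 835×10^-6 = 2.300×10^-5 mol/kg
α₀ = 1/(1 + K1/[H⁺] + K1K2/[H⁺]²) = 1/(1 + 10^+2.00 + 10^+0.78) = 0.009344
DIC = [CO2*]/α₀ = 2.300×10^-5 / 0.009344 = 2.461 mmol/kg
CA = (α₁ + 2α₂)·DIC = (0.9344 + 2×0.05630) × 2.461 = 2.58 mmol/kg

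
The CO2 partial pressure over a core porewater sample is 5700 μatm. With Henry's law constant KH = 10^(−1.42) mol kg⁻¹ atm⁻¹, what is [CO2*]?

[CO2*] = 217 μmol/kg

KH = 10^(−1.42) = 3.802×10^-2 mol kg⁻¹ atm⁻¹
[CO2*] = KH · pCO2 = 3.802×10^-2 × 5700×10^-6 atm = 2.17×10^-4 mol/kg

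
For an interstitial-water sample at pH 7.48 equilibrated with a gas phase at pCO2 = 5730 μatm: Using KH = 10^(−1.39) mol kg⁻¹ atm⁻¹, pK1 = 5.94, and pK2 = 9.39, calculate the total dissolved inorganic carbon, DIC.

[CO2*] = KH · pCO2 = 10^(−1.39) × 5730×10^-6 = 2.334×10^-4 mol/kg
α₀ = 1/(1 + K1/[H⁺] + K1K2/[H⁺]²) = 1/(1 + 10^+1.54 + 10^-0.37) = 0.02770
DIC = [CO2*]/α₀ = 2.334×10^-4 / 0.02770 = 8.43 mmol/kg

DIC = 8.43 mmol/kg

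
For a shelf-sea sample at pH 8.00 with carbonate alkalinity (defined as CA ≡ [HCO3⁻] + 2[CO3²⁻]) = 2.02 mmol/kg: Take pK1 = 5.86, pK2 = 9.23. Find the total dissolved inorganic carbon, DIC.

CA = [HCO3⁻] + 2[CO3²⁻] = (α₁ + 2α₂)·DIC
At pH 8.00: [H⁺]/K1 = 10^-2.14 = 0.0072444, K2/[H⁺] = 10^-1.23 = 0.058884
α₁ = 1/(1 + 0.0072444 + 0.058884) = 1/1.0661 = 0.9380; α₂ = α₁·K2/[H⁺] = 0.05523
α₁ + 2α₂ = 1.0484
DIC = CA / (α₁ + 2α₂) = 2.02 / 1.0484 = 1.93 mmol/kg

DIC = 1.93 mmol/kg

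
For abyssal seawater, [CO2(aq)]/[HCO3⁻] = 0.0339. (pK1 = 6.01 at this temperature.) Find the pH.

pH = 7.48

From K1 = [H⁺][HCO3⁻]/[CO2(aq)]:  pH = pK1 − log₁₀([CO2(aq)]/[HCO3⁻])
log₁₀(0.0339) = -1.470
pH = 6.01 − (-1.470) = 7.48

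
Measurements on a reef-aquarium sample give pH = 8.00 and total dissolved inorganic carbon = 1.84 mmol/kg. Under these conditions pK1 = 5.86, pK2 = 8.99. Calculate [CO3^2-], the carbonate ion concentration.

α₂ = 1 / (1 + [H⁺]/K2 + [H⁺]²/(K1K2)) = 1 / (1 + 10^+0.99 + 10^-1.15)
   = 1 / (1 + 9.7724 + 0.070795) = 1/10.843 = 0.09222
[CO3²⁻] = α₂ × DIC = 0.09222 × 1.84 = 0.170 mmol/kg

[CO3²⁻] = 0.170 mmol/kg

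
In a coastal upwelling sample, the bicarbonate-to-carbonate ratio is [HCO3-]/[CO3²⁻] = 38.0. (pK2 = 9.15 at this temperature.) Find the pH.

pH = 7.57

From K2 = [H⁺][CO3²⁻]/[HCO3-]:  pH = pK2 − log₁₀([HCO3-]/[CO3²⁻])
log₁₀(38.0) = +1.580
pH = 9.15 − (+1.580) = 7.57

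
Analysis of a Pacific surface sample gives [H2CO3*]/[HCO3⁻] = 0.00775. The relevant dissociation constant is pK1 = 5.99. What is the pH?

From K1 = [H⁺][HCO3⁻]/[H2CO3*]:  pH = pK1 − log₁₀([H2CO3*]/[HCO3⁻])
log₁₀(0.00775) = -2.111
pH = 5.99 − (-2.111) = 8.10

pH = 8.10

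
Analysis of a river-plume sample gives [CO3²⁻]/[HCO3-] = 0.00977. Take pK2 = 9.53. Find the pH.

From K2 = [H⁺][CO3²⁻]/[HCO3-]:  pH = pK2 + log₁₀([CO3²⁻]/[HCO3-])
log₁₀(0.00977) = -2.010
pH = 9.53 + (-2.010) = 7.52

pH = 7.52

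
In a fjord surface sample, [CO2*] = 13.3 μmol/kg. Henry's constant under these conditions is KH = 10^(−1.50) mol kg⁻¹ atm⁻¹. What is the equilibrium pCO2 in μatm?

pCO2 = 421 μatm

KH = 10^(−1.50) = 3.162×10^-2 mol kg⁻¹ atm⁻¹
pCO2 = [CO2*]/KH = 13.3×10^-6 / 3.162×10^-2 = 4.21×10^-4 atm = 421 μatm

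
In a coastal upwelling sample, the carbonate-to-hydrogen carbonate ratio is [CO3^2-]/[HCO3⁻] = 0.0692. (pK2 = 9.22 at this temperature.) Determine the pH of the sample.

From K2 = [H⁺][CO3^2-]/[HCO3⁻]:  pH = pK2 + log₁₀([CO3^2-]/[HCO3⁻])
log₁₀(0.0692) = -1.160
pH = 9.22 + (-1.160) = 8.06

pH = 8.06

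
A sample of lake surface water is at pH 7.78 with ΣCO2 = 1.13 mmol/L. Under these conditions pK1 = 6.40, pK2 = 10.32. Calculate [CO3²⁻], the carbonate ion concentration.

[CO3²⁻] = 3.12 μmol/L

α₂ = 1 / (1 + [H⁺]/K2 + [H⁺]²/(K1K2)) = 1 / (1 + 10^+2.54 + 10^+1.16)
   = 1 / (1 + 346.74 + 14.454) = 1/362.19 = 0.002761
[CO3²⁻] = α₂ × DIC = 0.002761 × 1.13 = 0.00312 mmol/L = 3.12 μmol/L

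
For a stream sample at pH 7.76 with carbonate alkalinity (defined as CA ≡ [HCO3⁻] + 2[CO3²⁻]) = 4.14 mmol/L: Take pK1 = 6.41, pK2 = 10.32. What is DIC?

DIC = 4.31 mmol/L

CA = [HCO3⁻] + 2[CO3²⁻] = (α₁ + 2α₂)·DIC
At pH 7.76: [H⁺]/K1 = 10^-1.35 = 0.044668, K2/[H⁺] = 10^-2.56 = 0.0027542
α₁ = 1/(1 + 0.044668 + 0.0027542) = 1/1.0474 = 0.9547; α₂ = α₁·K2/[H⁺] = 0.002630
α₁ + 2α₂ = 0.9600
DIC = CA / (α₁ + 2α₂) = 4.14 / 0.9600 = 4.31 mmol/L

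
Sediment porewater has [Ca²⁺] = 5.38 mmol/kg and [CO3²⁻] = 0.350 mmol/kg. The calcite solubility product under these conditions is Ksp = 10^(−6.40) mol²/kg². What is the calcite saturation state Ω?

Ω = 4.73

Ksp = 10^(−6.40) = 3.981×10^-7
Ω = [Ca²⁺][CO3²⁻]/Ksp = (5.38×10^-3)(0.350×10^-3) / 3.981×10^-7 = 4.73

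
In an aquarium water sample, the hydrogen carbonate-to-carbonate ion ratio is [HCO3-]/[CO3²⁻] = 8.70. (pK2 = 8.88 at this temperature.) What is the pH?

pH = 7.94

From K2 = [H⁺][CO3²⁻]/[HCO3-]:  pH = pK2 − log₁₀([HCO3-]/[CO3²⁻])
log₁₀(8.70) = +0.940
pH = 8.88 − (+0.940) = 7.94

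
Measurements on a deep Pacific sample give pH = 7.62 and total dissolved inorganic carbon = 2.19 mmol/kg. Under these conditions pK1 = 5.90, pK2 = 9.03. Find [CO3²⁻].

[CO3²⁻] = 0.0805 mmol/kg

α₂ = 1 / (1 + [H⁺]/K2 + [H⁺]²/(K1K2)) = 1 / (1 + 10^+1.41 + 10^-0.31)
   = 1 / (1 + 25.704 + 0.48978) = 1/27.194 = 0.03677
[CO3²⁻] = α₂ × DIC = 0.03677 × 2.19 = 0.0805 mmol/kg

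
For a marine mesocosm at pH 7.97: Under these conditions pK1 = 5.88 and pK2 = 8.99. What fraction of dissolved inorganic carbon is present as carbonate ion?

α₂ = 0.0865

α₂ = 1 / (1 + [H⁺]/K2 + [H⁺]²/(K1K2)) = 1 / (1 + 10^+1.02 + 10^-1.07)
   = 1 / (1 + 10.471 + 0.085114) = 1/11.556 = 0.08653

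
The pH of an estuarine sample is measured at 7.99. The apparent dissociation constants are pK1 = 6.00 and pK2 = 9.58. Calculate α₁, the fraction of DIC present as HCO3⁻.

α₁ = 1 / (1 + [H⁺]/K1 + K2/[H⁺]) = 1 / (1 + 10^-1.99 + 10^-1.59)
   = 1 / (1 + 0.010233 + 0.025704) = 1/1.0359 = 0.9653

α₁ = 0.965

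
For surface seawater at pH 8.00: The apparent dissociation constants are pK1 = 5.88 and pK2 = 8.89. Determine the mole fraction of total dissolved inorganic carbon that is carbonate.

α₂ = 1 / (1 + [H⁺]/K2 + [H⁺]²/(K1K2)) = 1 / (1 + 10^+0.89 + 10^-1.23)
   = 1 / (1 + 7.7625 + 0.058884) = 1/8.8214 = 0.1134

α₂ = 0.113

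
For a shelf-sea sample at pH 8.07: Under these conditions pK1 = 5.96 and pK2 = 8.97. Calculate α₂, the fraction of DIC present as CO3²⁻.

α₂ = 1 / (1 + [H⁺]/K2 + [H⁺]²/(K1K2)) = 1 / (1 + 10^+0.90 + 10^-1.21)
   = 1 / (1 + 7.9433 + 0.061660) = 1/9.0049 = 0.1111

α₂ = 0.111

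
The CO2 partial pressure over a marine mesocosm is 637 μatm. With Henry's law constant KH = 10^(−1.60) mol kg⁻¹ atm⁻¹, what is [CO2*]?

KH = 10^(−1.60) = 2.512×10^-2 mol kg⁻¹ atm⁻¹
[CO2*] = KH · pCO2 = 2.512×10^-2 × 637×10^-6 atm = 1.60×10^-5 mol/kg

[CO2*] = 16.0 μmol/kg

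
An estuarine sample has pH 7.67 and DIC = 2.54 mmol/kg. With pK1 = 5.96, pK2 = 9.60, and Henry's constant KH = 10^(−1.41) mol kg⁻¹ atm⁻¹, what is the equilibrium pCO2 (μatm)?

pCO2 = 1230 μatm

α₀ = 1 / (1 + K1/[H⁺] + K1K2/[H⁺]²) = 1 / (1 + 10^+1.71 + 10^-0.22)
   = 1 / (1 + 51.286 + 0.60256) = 1/52.889 = 0.01891
[CO2*] = α₀ × DIC = 0.01891 × 2.54 = 0.04803 mmol/kg
pCO2 = [CO2*]/KH = 4.803×10^-5 / 3.890×10^-2 = 1230 μatm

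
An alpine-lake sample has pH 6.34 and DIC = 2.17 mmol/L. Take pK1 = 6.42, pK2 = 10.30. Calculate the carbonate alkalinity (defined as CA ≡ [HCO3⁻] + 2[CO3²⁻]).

CA = [HCO3⁻] + 2[CO3²⁻] = (α₁ + 2α₂)·DIC
At pH 6.34: [H⁺]/K1 = 10^0.08 = 1.2023, K2/[H⁺] = 10^-3.96 = 0.00010965
α₁ = 1/(1 + 1.2023 + 0.00010965) = 1/2.2024 = 0.4541; α₂ = α₁·K2/[H⁺] = 4.979×10^-5
α₁ + 2α₂ = 0.4542
CA = 0.4542 × 2.17 = 0.986 mmol/L

CA = 0.986 mmol/L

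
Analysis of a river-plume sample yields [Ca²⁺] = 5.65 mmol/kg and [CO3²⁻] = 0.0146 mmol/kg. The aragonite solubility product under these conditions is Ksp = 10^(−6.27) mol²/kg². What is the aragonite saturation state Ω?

Ω = 0.154

Ksp = 10^(−6.27) = 5.370×10^-7
Ω = [Ca²⁺][CO3²⁻]/Ksp = (5.65×10^-3)(0.0146×10^-3) / 5.370×10^-7 = 0.154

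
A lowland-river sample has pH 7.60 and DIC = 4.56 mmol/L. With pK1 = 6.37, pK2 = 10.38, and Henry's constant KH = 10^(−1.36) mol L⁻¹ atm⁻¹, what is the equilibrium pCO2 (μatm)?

α₀ = 1 / (1 + K1/[H⁺] + K1K2/[H⁺]²) = 1 / (1 + 10^+1.23 + 10^-1.55)
   = 1 / (1 + 16.982 + 0.028184) = 1/18.011 = 0.05552
[CO2*] = α₀ × DIC = 0.05552 × 4.56 = 0.2532 mmol/L
pCO2 = [CO2*]/KH = 2.532×10^-4 / 4.365×10^-2 = 5800 μatm

pCO2 = 5800 μatm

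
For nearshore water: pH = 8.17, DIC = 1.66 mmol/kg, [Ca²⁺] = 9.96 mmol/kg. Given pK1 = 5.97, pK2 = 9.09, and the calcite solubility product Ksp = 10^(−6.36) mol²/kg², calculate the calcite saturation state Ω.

Ω = 4.04

α₂ = 1 / (1 + [H⁺]/K2 + [H⁺]²/(K1K2)) = 1 / (1 + 10^+0.92 + 10^-1.28)
   = 1 / (1 + 8.3176 + 0.052481) = 1/9.3701 = 0.1067
[CO3²⁻] = α₂ × DIC = 0.1067 × 1.66 = 0.1772 mmol/kg
Ksp = 10^(−6.36) = 4.365×10^-7
Ω = [Ca²⁺][CO3²⁻]/Ksp = (9.96×10^-3)(1.772×10^-4) / 4.365×10^-7 = 4.04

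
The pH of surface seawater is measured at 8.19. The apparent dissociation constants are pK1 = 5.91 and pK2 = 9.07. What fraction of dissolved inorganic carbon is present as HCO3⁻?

α₁ = 1 / (1 + [H⁺]/K1 + K2/[H⁺]) = 1 / (1 + 10^-2.28 + 10^-0.88)
   = 1 / (1 + 0.0052481 + 0.13183) = 1/1.1371 = 0.8795

α₁ = 0.879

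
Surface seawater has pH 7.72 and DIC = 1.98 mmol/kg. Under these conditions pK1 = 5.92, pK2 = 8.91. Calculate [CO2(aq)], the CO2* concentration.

[CO2*] = 0.0290 mmol/kg

α₀ = 1 / (1 + K1/[H⁺] + K1K2/[H⁺]²) = 1 / (1 + 10^+1.80 + 10^+0.61)
   = 1 / (1 + 63.096 + 4.0738) = 1/68.170 = 0.01467
[CO2*] = α₀ × DIC = 0.01467 × 1.98 = 0.0290 mmol/kg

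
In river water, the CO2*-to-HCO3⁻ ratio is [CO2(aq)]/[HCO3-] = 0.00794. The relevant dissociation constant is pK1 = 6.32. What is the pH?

pH = 8.42

From K1 = [H⁺][HCO3-]/[CO2(aq)]:  pH = pK1 − log₁₀([CO2(aq)]/[HCO3-])
log₁₀(0.00794) = -2.100
pH = 6.32 − (-2.100) = 8.42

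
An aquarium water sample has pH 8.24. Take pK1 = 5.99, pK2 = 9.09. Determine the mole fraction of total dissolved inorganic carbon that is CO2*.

α₀ = 1 / (1 + K1/[H⁺] + K1K2/[H⁺]²) = 1 / (1 + 10^+2.25 + 10^+1.40)
   = 1 / (1 + 177.83 + 25.119) = 1/203.95 = 0.004903

α₀ = 0.00490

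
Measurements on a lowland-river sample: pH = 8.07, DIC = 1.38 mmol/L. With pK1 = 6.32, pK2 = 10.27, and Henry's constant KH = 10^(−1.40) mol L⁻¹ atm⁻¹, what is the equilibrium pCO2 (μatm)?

α₀ = 1 / (1 + K1/[H⁺] + K1K2/[H⁺]²) = 1 / (1 + 10^+1.75 + 10^-0.45)
   = 1 / (1 + 56.234 + 0.35481) = 1/57.589 = 0.01736
[CO2*] = α₀ × DIC = 0.01736 × 1.38 = 0.02396 mmol/L
pCO2 = [CO2*]/KH = 2.396×10^-5 / 3.981×10^-2 = 602 μatm

pCO2 = 602 μatm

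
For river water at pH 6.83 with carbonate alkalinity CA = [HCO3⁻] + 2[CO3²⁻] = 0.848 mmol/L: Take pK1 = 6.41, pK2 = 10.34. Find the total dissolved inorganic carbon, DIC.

DIC = 1.17 mmol/L

CA = [HCO3⁻] + 2[CO3²⁻] = (α₁ + 2α₂)·DIC
At pH 6.83: [H⁺]/K1 = 10^-0.42 = 0.38019, K2/[H⁺] = 10^-3.51 = 0.00030903
α₁ = 1/(1 + 0.38019 + 0.00030903) = 1/1.3805 = 0.7244; α₂ = α₁·K2/[H⁺] = 0.0002239
α₁ + 2α₂ = 0.7248
DIC = CA / (α₁ + 2α₂) = 0.848 / 0.7248 = 1.17 mmol/L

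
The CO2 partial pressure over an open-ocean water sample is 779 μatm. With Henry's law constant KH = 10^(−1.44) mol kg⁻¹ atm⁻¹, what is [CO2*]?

[CO2*] = 28.3 μmol/kg

KH = 10^(−1.44) = 3.631×10^-2 mol kg⁻¹ atm⁻¹
[CO2*] = KH · pCO2 = 3.631×10^-2 × 779×10^-6 atm = 2.83×10^-5 mol/kg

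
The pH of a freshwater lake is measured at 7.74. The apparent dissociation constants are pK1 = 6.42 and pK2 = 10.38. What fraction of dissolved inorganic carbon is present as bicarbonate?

α₁ = 0.952

α₁ = 1 / (1 + [H⁺]/K1 + K2/[H⁺]) = 1 / (1 + 10^-1.32 + 10^-2.64)
   = 1 / (1 + 0.047863 + 0.0022909) = 1/1.0502 = 0.9522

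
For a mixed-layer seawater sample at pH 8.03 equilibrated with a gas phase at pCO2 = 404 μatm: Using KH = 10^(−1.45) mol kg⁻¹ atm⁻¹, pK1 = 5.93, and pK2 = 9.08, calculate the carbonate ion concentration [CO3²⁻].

[CO2*] = KH · pCO2 = 10^(−1.45) × 404×10^-6 = 1.433×10^-5 mol/kg
α₀ = 1/(1 + K1/[H⁺] + K1K2/[H⁺]²) = 1/(1 + 10^+2.10 + 10^+1.05) = 0.007240
DIC = [CO2*]/α₀ = 1.433×10^-5 / 0.007240 = 1.980 mmol/kg
[CO3²⁻] = α₂·DIC; α₂ = 0.08124, so [CO3²⁻] = 0.08124 × 1.980 = 0.161 mmol/kg

[CO3²⁻] = 0.161 mmol/kg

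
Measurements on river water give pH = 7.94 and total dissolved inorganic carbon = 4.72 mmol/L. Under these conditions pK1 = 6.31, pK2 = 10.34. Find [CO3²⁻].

α₂ = 1 / (1 + [H⁺]/K2 + [H⁺]²/(K1K2)) = 1 / (1 + 10^+2.40 + 10^+0.77)
   = 1 / (1 + 251.19 + 5.8884) = 1/258.08 = 0.003875
[CO3²⁻] = α₂ × DIC = 0.003875 × 4.72 = 0.0183 mmol/L = 18.3 μmol/L

[CO3²⁻] = 18.3 μmol/L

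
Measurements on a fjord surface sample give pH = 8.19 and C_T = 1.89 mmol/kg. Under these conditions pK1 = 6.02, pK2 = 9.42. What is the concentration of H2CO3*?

[CO2*] = 12.0 μmol/kg

α₀ = 1 / (1 + K1/[H⁺] + K1K2/[H⁺]²) = 1 / (1 + 10^+2.17 + 10^+0.94)
   = 1 / (1 + 147.91 + 8.7096) = 1/157.62 = 0.006344
[CO2*] = α₀ × DIC = 0.006344 × 1.89 = 0.0120 mmol/kg = 12.0 μmol/kg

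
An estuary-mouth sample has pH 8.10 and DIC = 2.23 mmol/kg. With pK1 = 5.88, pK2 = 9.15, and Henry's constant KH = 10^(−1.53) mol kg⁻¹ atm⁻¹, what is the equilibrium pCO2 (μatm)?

pCO2 = 416 μatm

α₀ = 1 / (1 + K1/[H⁺] + K1K2/[H⁺]²) = 1 / (1 + 10^+2.22 + 10^+1.17)
   = 1 / (1 + 165.96 + 14.791) = 1/181.75 = 0.005502
[CO2*] = α₀ × DIC = 0.005502 × 2.23 = 0.01227 mmol/kg = 12.27 μmol/kg
pCO2 = [CO2*]/KH = 1.227×10^-5 / 2.951×10^-2 = 416 μatm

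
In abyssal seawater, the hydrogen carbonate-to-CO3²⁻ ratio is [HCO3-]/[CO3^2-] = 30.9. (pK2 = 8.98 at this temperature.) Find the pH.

From K2 = [H⁺][CO3^2-]/[HCO3-]:  pH = pK2 − log₁₀([HCO3-]/[CO3^2-])
log₁₀(30.9) = +1.490
pH = 8.98 − (+1.490) = 7.49

pH = 7.49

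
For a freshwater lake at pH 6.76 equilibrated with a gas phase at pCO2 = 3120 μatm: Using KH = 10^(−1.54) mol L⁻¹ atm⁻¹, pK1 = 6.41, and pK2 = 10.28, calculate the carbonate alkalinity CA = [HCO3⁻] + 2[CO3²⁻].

[CO2*] = KH · pCO2 = 10^(−1.54) × 3120×10^-6 = 8.998×10^-5 mol/L
α₀ = 1/(1 + K1/[H⁺] + K1K2/[H⁺]²) = 1/(1 + 10^+0.35 + 10^-3.17) = 0.3087
DIC = [CO2*]/α₀ = 8.998×10^-5 / 0.3087 = 0.2915 mmol/L
CA = (α₁ + 2α₂)·DIC = (0.6911 + 2×0.0002087) × 0.2915 = 0.202 mmol/L

CA = 0.202 mmol/L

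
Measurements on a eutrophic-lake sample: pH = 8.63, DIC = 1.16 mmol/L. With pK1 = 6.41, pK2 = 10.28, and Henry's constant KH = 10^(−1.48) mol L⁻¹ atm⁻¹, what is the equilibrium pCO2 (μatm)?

pCO2 = 205 μatm

α₀ = 1 / (1 + K1/[H⁺] + K1K2/[H⁺]²) = 1 / (1 + 10^+2.22 + 10^+0.57)
   = 1 / (1 + 165.96 + 3.7154) = 1/170.67 = 0.005859
[CO2*] = α₀ × DIC = 0.005859 × 1.16 = 0.006797 mmol/L = 6.797 μmol/L
pCO2 = [CO2*]/KH = 6.797×10^-6 / 3.311×10^-2 = 205 μatm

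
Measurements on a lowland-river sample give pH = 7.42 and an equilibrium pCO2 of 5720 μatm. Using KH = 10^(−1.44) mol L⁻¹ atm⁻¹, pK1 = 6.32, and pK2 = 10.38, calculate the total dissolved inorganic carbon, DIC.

[CO2*] = KH · pCO2 = 10^(−1.44) × 5720×10^-6 = 2.077×10^-4 mol/L
α₀ = 1/(1 + K1/[H⁺] + K1K2/[H⁺]²) = 1/(1 + 10^+1.10 + 10^-1.86) = 0.07351
DIC = [CO2*]/α₀ = 2.077×10^-4 / 0.07351 = 2.83 mmol/L

DIC = 2.83 mmol/L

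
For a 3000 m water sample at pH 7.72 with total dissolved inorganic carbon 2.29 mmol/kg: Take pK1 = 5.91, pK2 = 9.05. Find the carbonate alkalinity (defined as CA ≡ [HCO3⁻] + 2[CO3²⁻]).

CA = [HCO3⁻] + 2[CO3²⁻] = (α₁ + 2α₂)·DIC
At pH 7.72: [H⁺]/K1 = 10^-1.81 = 0.015488, K2/[H⁺] = 10^-1.33 = 0.046774
α₁ = 1/(1 + 0.015488 + 0.046774) = 1/1.0623 = 0.9414; α₂ = α₁·K2/[H⁺] = 0.04403
α₁ + 2α₂ = 1.0295
CA = 1.0295 × 2.29 = 2.36 mmol/kg

CA = 2.36 mmol/kg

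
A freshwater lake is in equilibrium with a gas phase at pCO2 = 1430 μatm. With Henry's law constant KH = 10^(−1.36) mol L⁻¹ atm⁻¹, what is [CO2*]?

[CO2*] = 62.4 μmol/L

KH = 10^(−1.36) = 4.365×10^-2 mol L⁻¹ atm⁻¹
[CO2*] = KH · pCO2 = 4.365×10^-2 × 1430×10^-6 atm = 6.24×10^-5 mol/L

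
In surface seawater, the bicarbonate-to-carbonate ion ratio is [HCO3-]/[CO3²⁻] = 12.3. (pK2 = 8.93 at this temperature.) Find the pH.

pH = 7.84

From K2 = [H⁺][CO3²⁻]/[HCO3-]:  pH = pK2 − log₁₀([HCO3-]/[CO3²⁻])
log₁₀(12.3) = +1.090
pH = 8.93 − (+1.090) = 7.84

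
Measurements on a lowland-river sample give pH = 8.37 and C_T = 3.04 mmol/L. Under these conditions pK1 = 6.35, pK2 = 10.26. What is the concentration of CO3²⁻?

[CO3²⁻] = 0.0383 mmol/L

α₂ = 1 / (1 + [H⁺]/K2 + [H⁺]²/(K1K2)) = 1 / (1 + 10^+1.89 + 10^-0.13)
   = 1 / (1 + 77.625 + 0.74131) = 1/79.366 = 0.01260
[CO3²⁻] = α₂ × DIC = 0.01260 × 3.04 = 0.0383 mmol/L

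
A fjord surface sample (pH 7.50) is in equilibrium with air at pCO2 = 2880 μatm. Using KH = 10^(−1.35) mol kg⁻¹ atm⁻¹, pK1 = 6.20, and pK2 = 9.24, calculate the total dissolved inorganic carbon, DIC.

[CO2*] = KH · pCO2 = 10^(−1.35) × 2880×10^-6 = 1.286×10^-4 mol/kg
α₀ = 1/(1 + K1/[H⁺] + K1K2/[H⁺]²) = 1/(1 + 10^+1.30 + 10^-0.44) = 0.04691
DIC = [CO2*]/α₀ = 1.286×10^-4 / 0.04691 = 2.74 mmol/kg

DIC = 2.74 mmol/kg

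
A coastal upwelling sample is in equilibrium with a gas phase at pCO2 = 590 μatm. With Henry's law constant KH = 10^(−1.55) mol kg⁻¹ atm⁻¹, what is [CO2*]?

KH = 10^(−1.55) = 2.818×10^-2 mol kg⁻¹ atm⁻¹
[CO2*] = KH · pCO2 = 2.818×10^-2 × 590×10^-6 atm = 1.66×10^-5 mol/kg

[CO2*] = 16.6 μmol/kg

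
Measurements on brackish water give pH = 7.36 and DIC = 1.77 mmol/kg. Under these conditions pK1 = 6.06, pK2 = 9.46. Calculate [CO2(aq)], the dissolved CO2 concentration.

[CO2*] = 0.0838 mmol/kg

α₀ = 1 / (1 + K1/[H⁺] + K1K2/[H⁺]²) = 1 / (1 + 10^+1.30 + 10^-0.80)
   = 1 / (1 + 19.953 + 0.15849) = 1/21.111 = 0.04737
[CO2*] = α₀ × DIC = 0.04737 × 1.77 = 0.0838 mmol/kg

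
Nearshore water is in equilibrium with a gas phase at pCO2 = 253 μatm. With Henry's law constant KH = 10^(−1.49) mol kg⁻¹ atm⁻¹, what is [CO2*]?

KH = 10^(−1.49) = 3.236×10^-2 mol kg⁻¹ atm⁻¹
[CO2*] = KH · pCO2 = 3.236×10^-2 × 253×10^-6 atm = 8.19×10^-6 mol/kg

[CO2*] = 8.19 μmol/kg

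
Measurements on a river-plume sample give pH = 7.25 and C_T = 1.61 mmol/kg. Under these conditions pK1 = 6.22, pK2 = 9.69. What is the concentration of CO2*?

[CO2*] = 0.137 mmol/kg

α₀ = 1 / (1 + K1/[H⁺] + K1K2/[H⁺]²) = 1 / (1 + 10^+1.03 + 10^-1.41)
   = 1 / (1 + 10.715 + 0.038905) = 1/11.754 = 0.08508
[CO2*] = α₀ × DIC = 0.08508 × 1.61 = 0.137 mmol/kg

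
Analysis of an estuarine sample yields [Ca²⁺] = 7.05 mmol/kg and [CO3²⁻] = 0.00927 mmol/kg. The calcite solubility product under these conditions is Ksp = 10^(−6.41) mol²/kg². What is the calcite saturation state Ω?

Ω = 0.168

Ksp = 10^(−6.41) = 3.890×10^-7
Ω = [Ca²⁺][CO3²⁻]/Ksp = (7.05×10^-3)(0.00927×10^-3) / 3.890×10^-7 = 0.168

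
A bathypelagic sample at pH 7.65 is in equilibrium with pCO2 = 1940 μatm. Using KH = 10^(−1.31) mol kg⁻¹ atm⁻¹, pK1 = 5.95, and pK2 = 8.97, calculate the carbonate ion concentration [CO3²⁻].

[CO3²⁻] = 0.228 mmol/kg

[CO2*] = KH · pCO2 = 10^(−1.31) × 1940×10^-6 = 9.502×10^-5 mol/kg
α₀ = 1/(1 + K1/[H⁺] + K1K2/[H⁺]²) = 1/(1 + 10^+1.70 + 10^+0.38) = 0.01869
DIC = [CO2*]/α₀ = 9.502×10^-5 / 0.01869 = 5.085 mmol/kg
[CO3²⁻] = α₂·DIC; α₂ = 0.04482, so [CO3²⁻] = 0.04482 × 5.085 = 0.228 mmol/kg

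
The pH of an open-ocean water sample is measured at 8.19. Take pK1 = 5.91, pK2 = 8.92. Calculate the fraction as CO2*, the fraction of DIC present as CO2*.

α₀ = 1 / (1 + K1/[H⁺] + K1K2/[H⁺]²) = 1 / (1 + 10^+2.28 + 10^+1.55)
   = 1 / (1 + 190.55 + 35.481) = 1/227.03 = 0.004405

α₀ = 0.00440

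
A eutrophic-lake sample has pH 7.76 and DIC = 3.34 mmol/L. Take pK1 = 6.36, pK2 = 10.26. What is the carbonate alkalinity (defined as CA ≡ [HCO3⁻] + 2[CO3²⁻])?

CA = [HCO3⁻] + 2[CO3²⁻] = (α₁ + 2α₂)·DIC
At pH 7.76: [H⁺]/K1 = 10^-1.40 = 0.039811, K2/[H⁺] = 10^-2.50 = 0.0031623
α₁ = 1/(1 + 0.039811 + 0.0031623) = 1/1.0430 = 0.9588; α₂ = α₁·K2/[H⁺] = 0.003032
α₁ + 2α₂ = 0.9649
CA = 0.9649 × 3.34 = 3.22 mmol/L

CA = 3.22 mmol/L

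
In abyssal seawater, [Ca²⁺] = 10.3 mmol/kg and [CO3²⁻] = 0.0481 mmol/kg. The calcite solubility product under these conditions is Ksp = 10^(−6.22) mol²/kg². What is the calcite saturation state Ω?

Ω = 0.822

Ksp = 10^(−6.22) = 6.026×10^-7
Ω = [Ca²⁺][CO3²⁻]/Ksp = (10.3×10^-3)(0.0481×10^-3) / 6.026×10^-7 = 0.822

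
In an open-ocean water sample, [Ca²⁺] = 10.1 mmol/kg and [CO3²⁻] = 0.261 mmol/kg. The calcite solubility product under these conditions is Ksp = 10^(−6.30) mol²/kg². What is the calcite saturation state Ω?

Ω = 5.26

Ksp = 10^(−6.30) = 5.012×10^-7
Ω = [Ca²⁺][CO3²⁻]/Ksp = (10.1×10^-3)(0.261×10^-3) / 5.012×10^-7 = 5.26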